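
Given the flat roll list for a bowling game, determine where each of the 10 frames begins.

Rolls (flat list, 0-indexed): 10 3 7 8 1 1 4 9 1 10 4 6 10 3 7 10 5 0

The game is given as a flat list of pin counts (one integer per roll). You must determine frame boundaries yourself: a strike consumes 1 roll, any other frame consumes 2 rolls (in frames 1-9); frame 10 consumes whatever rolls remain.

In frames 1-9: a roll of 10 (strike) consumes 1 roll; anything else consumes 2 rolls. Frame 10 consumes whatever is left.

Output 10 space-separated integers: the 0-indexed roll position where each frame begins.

Frame 1 starts at roll index 0: roll=10 (strike), consumes 1 roll
Frame 2 starts at roll index 1: rolls=3,7 (sum=10), consumes 2 rolls
Frame 3 starts at roll index 3: rolls=8,1 (sum=9), consumes 2 rolls
Frame 4 starts at roll index 5: rolls=1,4 (sum=5), consumes 2 rolls
Frame 5 starts at roll index 7: rolls=9,1 (sum=10), consumes 2 rolls
Frame 6 starts at roll index 9: roll=10 (strike), consumes 1 roll
Frame 7 starts at roll index 10: rolls=4,6 (sum=10), consumes 2 rolls
Frame 8 starts at roll index 12: roll=10 (strike), consumes 1 roll
Frame 9 starts at roll index 13: rolls=3,7 (sum=10), consumes 2 rolls
Frame 10 starts at roll index 15: 3 remaining rolls

Answer: 0 1 3 5 7 9 10 12 13 15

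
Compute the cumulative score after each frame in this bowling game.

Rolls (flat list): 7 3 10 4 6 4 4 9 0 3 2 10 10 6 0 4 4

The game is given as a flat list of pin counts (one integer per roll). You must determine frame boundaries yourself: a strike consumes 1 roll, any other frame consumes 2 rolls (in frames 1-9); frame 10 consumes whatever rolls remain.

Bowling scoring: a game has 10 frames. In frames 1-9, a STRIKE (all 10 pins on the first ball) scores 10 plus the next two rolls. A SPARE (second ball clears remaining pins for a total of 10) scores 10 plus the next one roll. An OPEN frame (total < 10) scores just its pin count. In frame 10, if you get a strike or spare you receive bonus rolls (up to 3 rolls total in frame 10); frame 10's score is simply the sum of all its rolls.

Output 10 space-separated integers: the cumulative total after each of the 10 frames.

Frame 1: SPARE (7+3=10). 10 + next roll (10) = 20. Cumulative: 20
Frame 2: STRIKE. 10 + next two rolls (4+6) = 20. Cumulative: 40
Frame 3: SPARE (4+6=10). 10 + next roll (4) = 14. Cumulative: 54
Frame 4: OPEN (4+4=8). Cumulative: 62
Frame 5: OPEN (9+0=9). Cumulative: 71
Frame 6: OPEN (3+2=5). Cumulative: 76
Frame 7: STRIKE. 10 + next two rolls (10+6) = 26. Cumulative: 102
Frame 8: STRIKE. 10 + next two rolls (6+0) = 16. Cumulative: 118
Frame 9: OPEN (6+0=6). Cumulative: 124
Frame 10: OPEN. Sum of all frame-10 rolls (4+4) = 8. Cumulative: 132

Answer: 20 40 54 62 71 76 102 118 124 132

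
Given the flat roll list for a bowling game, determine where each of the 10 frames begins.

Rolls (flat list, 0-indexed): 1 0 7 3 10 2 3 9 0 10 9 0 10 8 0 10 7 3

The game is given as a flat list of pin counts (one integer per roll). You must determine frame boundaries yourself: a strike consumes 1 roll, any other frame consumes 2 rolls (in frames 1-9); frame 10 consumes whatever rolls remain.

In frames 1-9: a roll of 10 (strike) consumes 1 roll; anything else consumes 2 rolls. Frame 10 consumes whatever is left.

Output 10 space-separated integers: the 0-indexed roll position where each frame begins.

Frame 1 starts at roll index 0: rolls=1,0 (sum=1), consumes 2 rolls
Frame 2 starts at roll index 2: rolls=7,3 (sum=10), consumes 2 rolls
Frame 3 starts at roll index 4: roll=10 (strike), consumes 1 roll
Frame 4 starts at roll index 5: rolls=2,3 (sum=5), consumes 2 rolls
Frame 5 starts at roll index 7: rolls=9,0 (sum=9), consumes 2 rolls
Frame 6 starts at roll index 9: roll=10 (strike), consumes 1 roll
Frame 7 starts at roll index 10: rolls=9,0 (sum=9), consumes 2 rolls
Frame 8 starts at roll index 12: roll=10 (strike), consumes 1 roll
Frame 9 starts at roll index 13: rolls=8,0 (sum=8), consumes 2 rolls
Frame 10 starts at roll index 15: 3 remaining rolls

Answer: 0 2 4 5 7 9 10 12 13 15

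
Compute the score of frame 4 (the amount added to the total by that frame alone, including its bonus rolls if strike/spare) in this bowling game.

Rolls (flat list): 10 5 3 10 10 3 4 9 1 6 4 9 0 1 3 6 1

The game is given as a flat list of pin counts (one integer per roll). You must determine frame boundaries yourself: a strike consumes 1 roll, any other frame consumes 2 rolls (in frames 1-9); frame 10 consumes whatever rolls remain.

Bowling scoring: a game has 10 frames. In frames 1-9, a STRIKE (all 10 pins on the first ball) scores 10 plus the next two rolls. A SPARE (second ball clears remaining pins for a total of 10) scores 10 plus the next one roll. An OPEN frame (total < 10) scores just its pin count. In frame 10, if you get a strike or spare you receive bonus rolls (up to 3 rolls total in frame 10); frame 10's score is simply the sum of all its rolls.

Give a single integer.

Frame 1: STRIKE. 10 + next two rolls (5+3) = 18. Cumulative: 18
Frame 2: OPEN (5+3=8). Cumulative: 26
Frame 3: STRIKE. 10 + next two rolls (10+3) = 23. Cumulative: 49
Frame 4: STRIKE. 10 + next two rolls (3+4) = 17. Cumulative: 66
Frame 5: OPEN (3+4=7). Cumulative: 73
Frame 6: SPARE (9+1=10). 10 + next roll (6) = 16. Cumulative: 89

Answer: 17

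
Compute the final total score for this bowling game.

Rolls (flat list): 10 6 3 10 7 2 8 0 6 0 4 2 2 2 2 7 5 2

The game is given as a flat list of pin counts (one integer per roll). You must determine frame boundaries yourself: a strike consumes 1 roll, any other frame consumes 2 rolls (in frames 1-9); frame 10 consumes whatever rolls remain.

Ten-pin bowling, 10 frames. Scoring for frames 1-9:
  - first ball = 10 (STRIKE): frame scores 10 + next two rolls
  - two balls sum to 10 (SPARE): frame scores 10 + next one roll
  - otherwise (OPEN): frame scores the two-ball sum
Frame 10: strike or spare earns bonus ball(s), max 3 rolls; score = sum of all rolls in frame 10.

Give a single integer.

Answer: 96

Derivation:
Frame 1: STRIKE. 10 + next two rolls (6+3) = 19. Cumulative: 19
Frame 2: OPEN (6+3=9). Cumulative: 28
Frame 3: STRIKE. 10 + next two rolls (7+2) = 19. Cumulative: 47
Frame 4: OPEN (7+2=9). Cumulative: 56
Frame 5: OPEN (8+0=8). Cumulative: 64
Frame 6: OPEN (6+0=6). Cumulative: 70
Frame 7: OPEN (4+2=6). Cumulative: 76
Frame 8: OPEN (2+2=4). Cumulative: 80
Frame 9: OPEN (2+7=9). Cumulative: 89
Frame 10: OPEN. Sum of all frame-10 rolls (5+2) = 7. Cumulative: 96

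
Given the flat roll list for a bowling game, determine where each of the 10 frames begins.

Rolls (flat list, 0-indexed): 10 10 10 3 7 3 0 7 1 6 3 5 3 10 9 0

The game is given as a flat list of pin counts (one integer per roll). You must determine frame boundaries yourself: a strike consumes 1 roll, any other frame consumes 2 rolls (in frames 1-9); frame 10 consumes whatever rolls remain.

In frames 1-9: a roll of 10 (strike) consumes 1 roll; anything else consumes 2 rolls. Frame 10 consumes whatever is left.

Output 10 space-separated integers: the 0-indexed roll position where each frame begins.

Answer: 0 1 2 3 5 7 9 11 13 14

Derivation:
Frame 1 starts at roll index 0: roll=10 (strike), consumes 1 roll
Frame 2 starts at roll index 1: roll=10 (strike), consumes 1 roll
Frame 3 starts at roll index 2: roll=10 (strike), consumes 1 roll
Frame 4 starts at roll index 3: rolls=3,7 (sum=10), consumes 2 rolls
Frame 5 starts at roll index 5: rolls=3,0 (sum=3), consumes 2 rolls
Frame 6 starts at roll index 7: rolls=7,1 (sum=8), consumes 2 rolls
Frame 7 starts at roll index 9: rolls=6,3 (sum=9), consumes 2 rolls
Frame 8 starts at roll index 11: rolls=5,3 (sum=8), consumes 2 rolls
Frame 9 starts at roll index 13: roll=10 (strike), consumes 1 roll
Frame 10 starts at roll index 14: 2 remaining rolls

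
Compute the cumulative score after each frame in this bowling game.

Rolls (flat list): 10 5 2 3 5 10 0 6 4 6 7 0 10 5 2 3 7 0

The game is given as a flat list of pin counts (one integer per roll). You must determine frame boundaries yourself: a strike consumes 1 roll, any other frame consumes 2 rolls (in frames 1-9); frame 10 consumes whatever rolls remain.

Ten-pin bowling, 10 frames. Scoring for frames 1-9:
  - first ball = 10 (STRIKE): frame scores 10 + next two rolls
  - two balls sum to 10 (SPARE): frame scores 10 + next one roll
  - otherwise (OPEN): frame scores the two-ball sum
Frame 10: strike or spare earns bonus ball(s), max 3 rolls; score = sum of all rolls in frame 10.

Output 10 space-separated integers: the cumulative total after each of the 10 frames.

Answer: 17 24 32 48 54 71 78 95 102 112

Derivation:
Frame 1: STRIKE. 10 + next two rolls (5+2) = 17. Cumulative: 17
Frame 2: OPEN (5+2=7). Cumulative: 24
Frame 3: OPEN (3+5=8). Cumulative: 32
Frame 4: STRIKE. 10 + next two rolls (0+6) = 16. Cumulative: 48
Frame 5: OPEN (0+6=6). Cumulative: 54
Frame 6: SPARE (4+6=10). 10 + next roll (7) = 17. Cumulative: 71
Frame 7: OPEN (7+0=7). Cumulative: 78
Frame 8: STRIKE. 10 + next two rolls (5+2) = 17. Cumulative: 95
Frame 9: OPEN (5+2=7). Cumulative: 102
Frame 10: SPARE. Sum of all frame-10 rolls (3+7+0) = 10. Cumulative: 112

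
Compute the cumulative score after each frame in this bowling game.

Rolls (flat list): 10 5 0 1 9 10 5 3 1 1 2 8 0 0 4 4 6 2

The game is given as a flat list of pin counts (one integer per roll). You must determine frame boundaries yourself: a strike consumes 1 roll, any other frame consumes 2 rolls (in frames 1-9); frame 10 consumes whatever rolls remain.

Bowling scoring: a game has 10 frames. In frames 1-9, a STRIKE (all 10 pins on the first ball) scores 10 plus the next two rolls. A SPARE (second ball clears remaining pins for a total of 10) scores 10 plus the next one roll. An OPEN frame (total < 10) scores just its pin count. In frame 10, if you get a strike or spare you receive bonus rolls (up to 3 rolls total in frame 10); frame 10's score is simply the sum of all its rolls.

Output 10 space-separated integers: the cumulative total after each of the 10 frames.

Answer: 15 20 40 58 66 68 78 78 86 94

Derivation:
Frame 1: STRIKE. 10 + next two rolls (5+0) = 15. Cumulative: 15
Frame 2: OPEN (5+0=5). Cumulative: 20
Frame 3: SPARE (1+9=10). 10 + next roll (10) = 20. Cumulative: 40
Frame 4: STRIKE. 10 + next two rolls (5+3) = 18. Cumulative: 58
Frame 5: OPEN (5+3=8). Cumulative: 66
Frame 6: OPEN (1+1=2). Cumulative: 68
Frame 7: SPARE (2+8=10). 10 + next roll (0) = 10. Cumulative: 78
Frame 8: OPEN (0+0=0). Cumulative: 78
Frame 9: OPEN (4+4=8). Cumulative: 86
Frame 10: OPEN. Sum of all frame-10 rolls (6+2) = 8. Cumulative: 94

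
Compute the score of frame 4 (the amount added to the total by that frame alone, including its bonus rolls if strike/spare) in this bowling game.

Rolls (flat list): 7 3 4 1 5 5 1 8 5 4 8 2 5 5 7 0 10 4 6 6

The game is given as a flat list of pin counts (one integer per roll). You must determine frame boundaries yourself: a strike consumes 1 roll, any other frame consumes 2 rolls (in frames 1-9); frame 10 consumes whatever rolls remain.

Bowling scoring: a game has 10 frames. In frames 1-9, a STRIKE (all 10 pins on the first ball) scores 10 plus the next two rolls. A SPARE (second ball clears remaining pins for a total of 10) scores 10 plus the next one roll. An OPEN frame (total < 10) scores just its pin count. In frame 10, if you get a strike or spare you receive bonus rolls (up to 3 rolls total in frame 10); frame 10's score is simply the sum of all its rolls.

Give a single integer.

Answer: 9

Derivation:
Frame 1: SPARE (7+3=10). 10 + next roll (4) = 14. Cumulative: 14
Frame 2: OPEN (4+1=5). Cumulative: 19
Frame 3: SPARE (5+5=10). 10 + next roll (1) = 11. Cumulative: 30
Frame 4: OPEN (1+8=9). Cumulative: 39
Frame 5: OPEN (5+4=9). Cumulative: 48
Frame 6: SPARE (8+2=10). 10 + next roll (5) = 15. Cumulative: 63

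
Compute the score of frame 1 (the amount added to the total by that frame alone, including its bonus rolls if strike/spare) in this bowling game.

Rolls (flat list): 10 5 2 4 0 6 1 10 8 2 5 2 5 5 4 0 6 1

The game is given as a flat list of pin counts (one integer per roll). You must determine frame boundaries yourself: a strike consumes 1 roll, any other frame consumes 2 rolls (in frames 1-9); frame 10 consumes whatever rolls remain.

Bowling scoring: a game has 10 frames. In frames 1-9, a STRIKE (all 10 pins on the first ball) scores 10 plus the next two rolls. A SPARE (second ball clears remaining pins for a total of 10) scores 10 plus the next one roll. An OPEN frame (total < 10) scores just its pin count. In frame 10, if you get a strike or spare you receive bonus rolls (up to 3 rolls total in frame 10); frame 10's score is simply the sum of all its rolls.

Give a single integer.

Answer: 17

Derivation:
Frame 1: STRIKE. 10 + next two rolls (5+2) = 17. Cumulative: 17
Frame 2: OPEN (5+2=7). Cumulative: 24
Frame 3: OPEN (4+0=4). Cumulative: 28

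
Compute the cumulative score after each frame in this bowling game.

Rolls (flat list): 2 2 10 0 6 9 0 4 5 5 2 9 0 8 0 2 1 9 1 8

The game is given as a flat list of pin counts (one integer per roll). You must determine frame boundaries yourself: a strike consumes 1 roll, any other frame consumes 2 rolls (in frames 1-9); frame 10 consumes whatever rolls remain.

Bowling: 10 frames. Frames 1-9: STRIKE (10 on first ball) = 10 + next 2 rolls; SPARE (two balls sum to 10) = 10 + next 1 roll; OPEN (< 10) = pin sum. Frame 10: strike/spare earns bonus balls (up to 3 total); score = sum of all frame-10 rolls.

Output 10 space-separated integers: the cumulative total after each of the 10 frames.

Answer: 4 20 26 35 44 51 60 68 71 89

Derivation:
Frame 1: OPEN (2+2=4). Cumulative: 4
Frame 2: STRIKE. 10 + next two rolls (0+6) = 16. Cumulative: 20
Frame 3: OPEN (0+6=6). Cumulative: 26
Frame 4: OPEN (9+0=9). Cumulative: 35
Frame 5: OPEN (4+5=9). Cumulative: 44
Frame 6: OPEN (5+2=7). Cumulative: 51
Frame 7: OPEN (9+0=9). Cumulative: 60
Frame 8: OPEN (8+0=8). Cumulative: 68
Frame 9: OPEN (2+1=3). Cumulative: 71
Frame 10: SPARE. Sum of all frame-10 rolls (9+1+8) = 18. Cumulative: 89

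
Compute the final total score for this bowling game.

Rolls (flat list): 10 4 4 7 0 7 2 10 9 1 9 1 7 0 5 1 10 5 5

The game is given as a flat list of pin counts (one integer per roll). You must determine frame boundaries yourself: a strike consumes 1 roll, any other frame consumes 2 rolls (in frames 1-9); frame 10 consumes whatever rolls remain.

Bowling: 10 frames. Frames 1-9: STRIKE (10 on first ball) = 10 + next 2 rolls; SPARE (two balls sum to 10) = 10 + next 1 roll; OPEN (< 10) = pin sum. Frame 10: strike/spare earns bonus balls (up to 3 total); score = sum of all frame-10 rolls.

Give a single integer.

Frame 1: STRIKE. 10 + next two rolls (4+4) = 18. Cumulative: 18
Frame 2: OPEN (4+4=8). Cumulative: 26
Frame 3: OPEN (7+0=7). Cumulative: 33
Frame 4: OPEN (7+2=9). Cumulative: 42
Frame 5: STRIKE. 10 + next two rolls (9+1) = 20. Cumulative: 62
Frame 6: SPARE (9+1=10). 10 + next roll (9) = 19. Cumulative: 81
Frame 7: SPARE (9+1=10). 10 + next roll (7) = 17. Cumulative: 98
Frame 8: OPEN (7+0=7). Cumulative: 105
Frame 9: OPEN (5+1=6). Cumulative: 111
Frame 10: STRIKE. Sum of all frame-10 rolls (10+5+5) = 20. Cumulative: 131

Answer: 131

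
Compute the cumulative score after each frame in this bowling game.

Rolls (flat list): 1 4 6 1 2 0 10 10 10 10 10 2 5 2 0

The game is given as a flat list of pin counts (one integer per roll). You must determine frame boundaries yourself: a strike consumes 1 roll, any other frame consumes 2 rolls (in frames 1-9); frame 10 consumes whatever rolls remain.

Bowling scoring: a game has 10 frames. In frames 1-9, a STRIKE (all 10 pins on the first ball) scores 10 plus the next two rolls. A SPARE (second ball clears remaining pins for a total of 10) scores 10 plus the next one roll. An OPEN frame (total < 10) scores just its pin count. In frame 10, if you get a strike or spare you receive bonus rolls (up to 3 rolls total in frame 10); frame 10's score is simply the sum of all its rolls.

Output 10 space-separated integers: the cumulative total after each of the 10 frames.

Frame 1: OPEN (1+4=5). Cumulative: 5
Frame 2: OPEN (6+1=7). Cumulative: 12
Frame 3: OPEN (2+0=2). Cumulative: 14
Frame 4: STRIKE. 10 + next two rolls (10+10) = 30. Cumulative: 44
Frame 5: STRIKE. 10 + next two rolls (10+10) = 30. Cumulative: 74
Frame 6: STRIKE. 10 + next two rolls (10+10) = 30. Cumulative: 104
Frame 7: STRIKE. 10 + next two rolls (10+2) = 22. Cumulative: 126
Frame 8: STRIKE. 10 + next two rolls (2+5) = 17. Cumulative: 143
Frame 9: OPEN (2+5=7). Cumulative: 150
Frame 10: OPEN. Sum of all frame-10 rolls (2+0) = 2. Cumulative: 152

Answer: 5 12 14 44 74 104 126 143 150 152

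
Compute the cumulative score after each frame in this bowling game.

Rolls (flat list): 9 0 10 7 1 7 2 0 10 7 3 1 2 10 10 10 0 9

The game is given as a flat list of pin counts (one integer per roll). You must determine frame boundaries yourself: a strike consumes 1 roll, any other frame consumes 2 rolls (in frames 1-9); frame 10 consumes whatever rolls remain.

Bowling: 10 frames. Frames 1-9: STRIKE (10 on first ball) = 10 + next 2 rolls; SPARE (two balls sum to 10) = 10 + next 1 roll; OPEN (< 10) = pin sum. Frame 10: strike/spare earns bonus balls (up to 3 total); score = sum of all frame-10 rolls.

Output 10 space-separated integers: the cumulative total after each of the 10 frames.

Answer: 9 27 35 44 61 72 75 105 125 144

Derivation:
Frame 1: OPEN (9+0=9). Cumulative: 9
Frame 2: STRIKE. 10 + next two rolls (7+1) = 18. Cumulative: 27
Frame 3: OPEN (7+1=8). Cumulative: 35
Frame 4: OPEN (7+2=9). Cumulative: 44
Frame 5: SPARE (0+10=10). 10 + next roll (7) = 17. Cumulative: 61
Frame 6: SPARE (7+3=10). 10 + next roll (1) = 11. Cumulative: 72
Frame 7: OPEN (1+2=3). Cumulative: 75
Frame 8: STRIKE. 10 + next two rolls (10+10) = 30. Cumulative: 105
Frame 9: STRIKE. 10 + next two rolls (10+0) = 20. Cumulative: 125
Frame 10: STRIKE. Sum of all frame-10 rolls (10+0+9) = 19. Cumulative: 144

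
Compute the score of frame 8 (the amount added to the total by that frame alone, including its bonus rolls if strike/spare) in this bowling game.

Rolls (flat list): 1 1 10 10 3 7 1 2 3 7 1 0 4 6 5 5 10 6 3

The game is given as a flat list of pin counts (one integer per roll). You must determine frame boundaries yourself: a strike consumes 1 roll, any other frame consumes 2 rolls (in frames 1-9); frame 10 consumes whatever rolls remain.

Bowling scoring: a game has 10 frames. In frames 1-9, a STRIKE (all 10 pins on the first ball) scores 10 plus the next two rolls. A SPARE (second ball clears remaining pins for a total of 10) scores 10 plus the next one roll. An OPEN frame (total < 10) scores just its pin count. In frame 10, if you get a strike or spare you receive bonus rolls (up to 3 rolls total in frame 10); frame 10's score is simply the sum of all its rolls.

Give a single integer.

Frame 1: OPEN (1+1=2). Cumulative: 2
Frame 2: STRIKE. 10 + next two rolls (10+3) = 23. Cumulative: 25
Frame 3: STRIKE. 10 + next two rolls (3+7) = 20. Cumulative: 45
Frame 4: SPARE (3+7=10). 10 + next roll (1) = 11. Cumulative: 56
Frame 5: OPEN (1+2=3). Cumulative: 59
Frame 6: SPARE (3+7=10). 10 + next roll (1) = 11. Cumulative: 70
Frame 7: OPEN (1+0=1). Cumulative: 71
Frame 8: SPARE (4+6=10). 10 + next roll (5) = 15. Cumulative: 86
Frame 9: SPARE (5+5=10). 10 + next roll (10) = 20. Cumulative: 106
Frame 10: STRIKE. Sum of all frame-10 rolls (10+6+3) = 19. Cumulative: 125

Answer: 15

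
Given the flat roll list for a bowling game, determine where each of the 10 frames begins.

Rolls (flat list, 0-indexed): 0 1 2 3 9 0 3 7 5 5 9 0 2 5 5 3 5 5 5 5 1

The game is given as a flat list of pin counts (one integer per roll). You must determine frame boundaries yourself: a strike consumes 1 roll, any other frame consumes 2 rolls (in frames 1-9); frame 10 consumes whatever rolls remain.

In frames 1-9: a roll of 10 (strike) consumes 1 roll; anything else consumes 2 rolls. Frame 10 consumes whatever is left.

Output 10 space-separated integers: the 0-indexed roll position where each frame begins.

Answer: 0 2 4 6 8 10 12 14 16 18

Derivation:
Frame 1 starts at roll index 0: rolls=0,1 (sum=1), consumes 2 rolls
Frame 2 starts at roll index 2: rolls=2,3 (sum=5), consumes 2 rolls
Frame 3 starts at roll index 4: rolls=9,0 (sum=9), consumes 2 rolls
Frame 4 starts at roll index 6: rolls=3,7 (sum=10), consumes 2 rolls
Frame 5 starts at roll index 8: rolls=5,5 (sum=10), consumes 2 rolls
Frame 6 starts at roll index 10: rolls=9,0 (sum=9), consumes 2 rolls
Frame 7 starts at roll index 12: rolls=2,5 (sum=7), consumes 2 rolls
Frame 8 starts at roll index 14: rolls=5,3 (sum=8), consumes 2 rolls
Frame 9 starts at roll index 16: rolls=5,5 (sum=10), consumes 2 rolls
Frame 10 starts at roll index 18: 3 remaining rolls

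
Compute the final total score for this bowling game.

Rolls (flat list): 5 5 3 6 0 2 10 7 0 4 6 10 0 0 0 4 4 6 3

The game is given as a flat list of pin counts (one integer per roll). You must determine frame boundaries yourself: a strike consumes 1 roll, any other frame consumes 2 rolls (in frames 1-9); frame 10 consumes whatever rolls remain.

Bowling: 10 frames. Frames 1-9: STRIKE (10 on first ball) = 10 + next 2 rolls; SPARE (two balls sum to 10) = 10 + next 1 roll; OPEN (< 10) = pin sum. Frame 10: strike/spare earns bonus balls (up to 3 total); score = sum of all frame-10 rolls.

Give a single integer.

Answer: 95

Derivation:
Frame 1: SPARE (5+5=10). 10 + next roll (3) = 13. Cumulative: 13
Frame 2: OPEN (3+6=9). Cumulative: 22
Frame 3: OPEN (0+2=2). Cumulative: 24
Frame 4: STRIKE. 10 + next two rolls (7+0) = 17. Cumulative: 41
Frame 5: OPEN (7+0=7). Cumulative: 48
Frame 6: SPARE (4+6=10). 10 + next roll (10) = 20. Cumulative: 68
Frame 7: STRIKE. 10 + next two rolls (0+0) = 10. Cumulative: 78
Frame 8: OPEN (0+0=0). Cumulative: 78
Frame 9: OPEN (0+4=4). Cumulative: 82
Frame 10: SPARE. Sum of all frame-10 rolls (4+6+3) = 13. Cumulative: 95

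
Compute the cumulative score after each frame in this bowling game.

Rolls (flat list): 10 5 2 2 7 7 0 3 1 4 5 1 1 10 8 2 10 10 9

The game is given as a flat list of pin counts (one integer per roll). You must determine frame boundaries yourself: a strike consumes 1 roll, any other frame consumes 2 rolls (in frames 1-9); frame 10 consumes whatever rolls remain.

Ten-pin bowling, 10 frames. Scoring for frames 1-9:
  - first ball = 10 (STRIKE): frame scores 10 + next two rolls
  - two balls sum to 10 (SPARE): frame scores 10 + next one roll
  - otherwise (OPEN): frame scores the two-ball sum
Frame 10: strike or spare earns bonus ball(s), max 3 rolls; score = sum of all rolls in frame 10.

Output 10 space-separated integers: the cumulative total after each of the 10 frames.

Frame 1: STRIKE. 10 + next two rolls (5+2) = 17. Cumulative: 17
Frame 2: OPEN (5+2=7). Cumulative: 24
Frame 3: OPEN (2+7=9). Cumulative: 33
Frame 4: OPEN (7+0=7). Cumulative: 40
Frame 5: OPEN (3+1=4). Cumulative: 44
Frame 6: OPEN (4+5=9). Cumulative: 53
Frame 7: OPEN (1+1=2). Cumulative: 55
Frame 8: STRIKE. 10 + next two rolls (8+2) = 20. Cumulative: 75
Frame 9: SPARE (8+2=10). 10 + next roll (10) = 20. Cumulative: 95
Frame 10: STRIKE. Sum of all frame-10 rolls (10+10+9) = 29. Cumulative: 124

Answer: 17 24 33 40 44 53 55 75 95 124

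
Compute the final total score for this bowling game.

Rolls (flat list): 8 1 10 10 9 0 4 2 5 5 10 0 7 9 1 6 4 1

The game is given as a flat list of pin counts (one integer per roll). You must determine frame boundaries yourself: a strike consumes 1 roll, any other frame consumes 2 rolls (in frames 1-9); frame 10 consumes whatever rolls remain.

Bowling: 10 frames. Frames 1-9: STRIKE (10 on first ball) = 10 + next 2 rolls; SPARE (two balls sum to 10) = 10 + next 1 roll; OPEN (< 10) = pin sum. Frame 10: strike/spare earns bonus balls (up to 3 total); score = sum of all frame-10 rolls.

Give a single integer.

Answer: 143

Derivation:
Frame 1: OPEN (8+1=9). Cumulative: 9
Frame 2: STRIKE. 10 + next two rolls (10+9) = 29. Cumulative: 38
Frame 3: STRIKE. 10 + next two rolls (9+0) = 19. Cumulative: 57
Frame 4: OPEN (9+0=9). Cumulative: 66
Frame 5: OPEN (4+2=6). Cumulative: 72
Frame 6: SPARE (5+5=10). 10 + next roll (10) = 20. Cumulative: 92
Frame 7: STRIKE. 10 + next two rolls (0+7) = 17. Cumulative: 109
Frame 8: OPEN (0+7=7). Cumulative: 116
Frame 9: SPARE (9+1=10). 10 + next roll (6) = 16. Cumulative: 132
Frame 10: SPARE. Sum of all frame-10 rolls (6+4+1) = 11. Cumulative: 143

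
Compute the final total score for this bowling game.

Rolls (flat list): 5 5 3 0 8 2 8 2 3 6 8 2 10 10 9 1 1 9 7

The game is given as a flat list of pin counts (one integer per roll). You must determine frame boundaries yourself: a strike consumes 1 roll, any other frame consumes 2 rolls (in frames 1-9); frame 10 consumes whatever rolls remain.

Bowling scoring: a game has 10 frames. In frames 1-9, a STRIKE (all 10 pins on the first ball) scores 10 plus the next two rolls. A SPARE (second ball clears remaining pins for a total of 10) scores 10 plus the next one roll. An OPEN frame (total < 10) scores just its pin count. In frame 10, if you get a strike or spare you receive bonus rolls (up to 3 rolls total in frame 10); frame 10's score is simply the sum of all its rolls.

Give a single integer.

Frame 1: SPARE (5+5=10). 10 + next roll (3) = 13. Cumulative: 13
Frame 2: OPEN (3+0=3). Cumulative: 16
Frame 3: SPARE (8+2=10). 10 + next roll (8) = 18. Cumulative: 34
Frame 4: SPARE (8+2=10). 10 + next roll (3) = 13. Cumulative: 47
Frame 5: OPEN (3+6=9). Cumulative: 56
Frame 6: SPARE (8+2=10). 10 + next roll (10) = 20. Cumulative: 76
Frame 7: STRIKE. 10 + next two rolls (10+9) = 29. Cumulative: 105
Frame 8: STRIKE. 10 + next two rolls (9+1) = 20. Cumulative: 125
Frame 9: SPARE (9+1=10). 10 + next roll (1) = 11. Cumulative: 136
Frame 10: SPARE. Sum of all frame-10 rolls (1+9+7) = 17. Cumulative: 153

Answer: 153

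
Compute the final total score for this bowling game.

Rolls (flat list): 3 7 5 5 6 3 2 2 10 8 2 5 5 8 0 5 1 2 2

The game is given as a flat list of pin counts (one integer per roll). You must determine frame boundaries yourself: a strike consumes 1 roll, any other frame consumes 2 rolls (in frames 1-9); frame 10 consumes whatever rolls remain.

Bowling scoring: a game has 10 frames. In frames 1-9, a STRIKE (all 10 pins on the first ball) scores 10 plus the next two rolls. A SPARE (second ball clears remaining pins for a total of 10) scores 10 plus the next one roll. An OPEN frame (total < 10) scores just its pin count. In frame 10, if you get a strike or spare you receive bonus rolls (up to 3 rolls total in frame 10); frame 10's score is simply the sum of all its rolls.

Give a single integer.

Frame 1: SPARE (3+7=10). 10 + next roll (5) = 15. Cumulative: 15
Frame 2: SPARE (5+5=10). 10 + next roll (6) = 16. Cumulative: 31
Frame 3: OPEN (6+3=9). Cumulative: 40
Frame 4: OPEN (2+2=4). Cumulative: 44
Frame 5: STRIKE. 10 + next two rolls (8+2) = 20. Cumulative: 64
Frame 6: SPARE (8+2=10). 10 + next roll (5) = 15. Cumulative: 79
Frame 7: SPARE (5+5=10). 10 + next roll (8) = 18. Cumulative: 97
Frame 8: OPEN (8+0=8). Cumulative: 105
Frame 9: OPEN (5+1=6). Cumulative: 111
Frame 10: OPEN. Sum of all frame-10 rolls (2+2) = 4. Cumulative: 115

Answer: 115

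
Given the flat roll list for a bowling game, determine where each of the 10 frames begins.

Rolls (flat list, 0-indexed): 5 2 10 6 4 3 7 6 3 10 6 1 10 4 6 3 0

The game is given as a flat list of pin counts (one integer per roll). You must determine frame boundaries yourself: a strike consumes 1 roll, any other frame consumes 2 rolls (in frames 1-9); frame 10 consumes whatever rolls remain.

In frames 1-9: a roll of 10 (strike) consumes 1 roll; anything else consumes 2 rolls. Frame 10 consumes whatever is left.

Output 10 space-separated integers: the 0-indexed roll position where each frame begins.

Frame 1 starts at roll index 0: rolls=5,2 (sum=7), consumes 2 rolls
Frame 2 starts at roll index 2: roll=10 (strike), consumes 1 roll
Frame 3 starts at roll index 3: rolls=6,4 (sum=10), consumes 2 rolls
Frame 4 starts at roll index 5: rolls=3,7 (sum=10), consumes 2 rolls
Frame 5 starts at roll index 7: rolls=6,3 (sum=9), consumes 2 rolls
Frame 6 starts at roll index 9: roll=10 (strike), consumes 1 roll
Frame 7 starts at roll index 10: rolls=6,1 (sum=7), consumes 2 rolls
Frame 8 starts at roll index 12: roll=10 (strike), consumes 1 roll
Frame 9 starts at roll index 13: rolls=4,6 (sum=10), consumes 2 rolls
Frame 10 starts at roll index 15: 2 remaining rolls

Answer: 0 2 3 5 7 9 10 12 13 15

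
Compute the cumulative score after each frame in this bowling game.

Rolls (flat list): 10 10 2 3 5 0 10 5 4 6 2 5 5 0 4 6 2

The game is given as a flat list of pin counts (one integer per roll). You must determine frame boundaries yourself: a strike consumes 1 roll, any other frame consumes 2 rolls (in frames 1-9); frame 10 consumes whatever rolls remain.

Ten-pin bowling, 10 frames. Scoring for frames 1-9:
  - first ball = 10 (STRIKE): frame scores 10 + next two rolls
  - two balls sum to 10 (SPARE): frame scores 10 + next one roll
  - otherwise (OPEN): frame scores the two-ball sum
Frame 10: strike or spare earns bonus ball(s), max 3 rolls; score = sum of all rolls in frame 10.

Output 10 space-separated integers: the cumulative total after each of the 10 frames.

Frame 1: STRIKE. 10 + next two rolls (10+2) = 22. Cumulative: 22
Frame 2: STRIKE. 10 + next two rolls (2+3) = 15. Cumulative: 37
Frame 3: OPEN (2+3=5). Cumulative: 42
Frame 4: OPEN (5+0=5). Cumulative: 47
Frame 5: STRIKE. 10 + next two rolls (5+4) = 19. Cumulative: 66
Frame 6: OPEN (5+4=9). Cumulative: 75
Frame 7: OPEN (6+2=8). Cumulative: 83
Frame 8: SPARE (5+5=10). 10 + next roll (0) = 10. Cumulative: 93
Frame 9: OPEN (0+4=4). Cumulative: 97
Frame 10: OPEN. Sum of all frame-10 rolls (6+2) = 8. Cumulative: 105

Answer: 22 37 42 47 66 75 83 93 97 105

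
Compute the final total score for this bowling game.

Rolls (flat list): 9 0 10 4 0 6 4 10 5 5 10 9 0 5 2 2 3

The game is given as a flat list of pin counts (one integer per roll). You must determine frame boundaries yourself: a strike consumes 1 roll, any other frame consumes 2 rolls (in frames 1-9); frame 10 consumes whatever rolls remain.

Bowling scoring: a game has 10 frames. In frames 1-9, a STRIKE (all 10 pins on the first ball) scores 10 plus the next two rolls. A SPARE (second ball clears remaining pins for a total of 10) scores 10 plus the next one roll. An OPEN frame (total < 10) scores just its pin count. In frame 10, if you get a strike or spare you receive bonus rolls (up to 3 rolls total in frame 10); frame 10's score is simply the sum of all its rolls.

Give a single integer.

Answer: 127

Derivation:
Frame 1: OPEN (9+0=9). Cumulative: 9
Frame 2: STRIKE. 10 + next two rolls (4+0) = 14. Cumulative: 23
Frame 3: OPEN (4+0=4). Cumulative: 27
Frame 4: SPARE (6+4=10). 10 + next roll (10) = 20. Cumulative: 47
Frame 5: STRIKE. 10 + next two rolls (5+5) = 20. Cumulative: 67
Frame 6: SPARE (5+5=10). 10 + next roll (10) = 20. Cumulative: 87
Frame 7: STRIKE. 10 + next two rolls (9+0) = 19. Cumulative: 106
Frame 8: OPEN (9+0=9). Cumulative: 115
Frame 9: OPEN (5+2=7). Cumulative: 122
Frame 10: OPEN. Sum of all frame-10 rolls (2+3) = 5. Cumulative: 127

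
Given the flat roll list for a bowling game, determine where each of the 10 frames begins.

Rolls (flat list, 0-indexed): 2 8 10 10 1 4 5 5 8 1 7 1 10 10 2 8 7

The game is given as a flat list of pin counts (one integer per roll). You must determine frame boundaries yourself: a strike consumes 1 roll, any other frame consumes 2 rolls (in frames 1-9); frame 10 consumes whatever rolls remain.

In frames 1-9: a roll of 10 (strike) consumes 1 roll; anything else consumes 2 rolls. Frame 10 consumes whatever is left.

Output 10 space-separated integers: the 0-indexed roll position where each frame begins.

Frame 1 starts at roll index 0: rolls=2,8 (sum=10), consumes 2 rolls
Frame 2 starts at roll index 2: roll=10 (strike), consumes 1 roll
Frame 3 starts at roll index 3: roll=10 (strike), consumes 1 roll
Frame 4 starts at roll index 4: rolls=1,4 (sum=5), consumes 2 rolls
Frame 5 starts at roll index 6: rolls=5,5 (sum=10), consumes 2 rolls
Frame 6 starts at roll index 8: rolls=8,1 (sum=9), consumes 2 rolls
Frame 7 starts at roll index 10: rolls=7,1 (sum=8), consumes 2 rolls
Frame 8 starts at roll index 12: roll=10 (strike), consumes 1 roll
Frame 9 starts at roll index 13: roll=10 (strike), consumes 1 roll
Frame 10 starts at roll index 14: 3 remaining rolls

Answer: 0 2 3 4 6 8 10 12 13 14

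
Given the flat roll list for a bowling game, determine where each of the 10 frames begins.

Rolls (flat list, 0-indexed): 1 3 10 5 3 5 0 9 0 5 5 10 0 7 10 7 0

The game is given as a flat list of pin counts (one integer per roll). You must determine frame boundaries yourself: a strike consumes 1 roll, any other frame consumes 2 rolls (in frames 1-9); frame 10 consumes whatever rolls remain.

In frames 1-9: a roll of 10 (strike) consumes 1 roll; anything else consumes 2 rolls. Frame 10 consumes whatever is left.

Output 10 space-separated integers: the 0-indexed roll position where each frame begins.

Answer: 0 2 3 5 7 9 11 12 14 15

Derivation:
Frame 1 starts at roll index 0: rolls=1,3 (sum=4), consumes 2 rolls
Frame 2 starts at roll index 2: roll=10 (strike), consumes 1 roll
Frame 3 starts at roll index 3: rolls=5,3 (sum=8), consumes 2 rolls
Frame 4 starts at roll index 5: rolls=5,0 (sum=5), consumes 2 rolls
Frame 5 starts at roll index 7: rolls=9,0 (sum=9), consumes 2 rolls
Frame 6 starts at roll index 9: rolls=5,5 (sum=10), consumes 2 rolls
Frame 7 starts at roll index 11: roll=10 (strike), consumes 1 roll
Frame 8 starts at roll index 12: rolls=0,7 (sum=7), consumes 2 rolls
Frame 9 starts at roll index 14: roll=10 (strike), consumes 1 roll
Frame 10 starts at roll index 15: 2 remaining rolls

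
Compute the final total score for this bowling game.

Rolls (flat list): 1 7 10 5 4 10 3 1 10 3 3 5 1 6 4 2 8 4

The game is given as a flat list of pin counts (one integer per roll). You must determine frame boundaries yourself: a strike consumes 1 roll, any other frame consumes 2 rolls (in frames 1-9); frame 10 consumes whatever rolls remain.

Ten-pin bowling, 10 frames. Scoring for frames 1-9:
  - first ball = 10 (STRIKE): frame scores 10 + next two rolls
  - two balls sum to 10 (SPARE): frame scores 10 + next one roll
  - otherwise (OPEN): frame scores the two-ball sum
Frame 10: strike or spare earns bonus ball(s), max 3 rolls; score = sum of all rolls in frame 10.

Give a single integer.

Answer: 108

Derivation:
Frame 1: OPEN (1+7=8). Cumulative: 8
Frame 2: STRIKE. 10 + next two rolls (5+4) = 19. Cumulative: 27
Frame 3: OPEN (5+4=9). Cumulative: 36
Frame 4: STRIKE. 10 + next two rolls (3+1) = 14. Cumulative: 50
Frame 5: OPEN (3+1=4). Cumulative: 54
Frame 6: STRIKE. 10 + next two rolls (3+3) = 16. Cumulative: 70
Frame 7: OPEN (3+3=6). Cumulative: 76
Frame 8: OPEN (5+1=6). Cumulative: 82
Frame 9: SPARE (6+4=10). 10 + next roll (2) = 12. Cumulative: 94
Frame 10: SPARE. Sum of all frame-10 rolls (2+8+4) = 14. Cumulative: 108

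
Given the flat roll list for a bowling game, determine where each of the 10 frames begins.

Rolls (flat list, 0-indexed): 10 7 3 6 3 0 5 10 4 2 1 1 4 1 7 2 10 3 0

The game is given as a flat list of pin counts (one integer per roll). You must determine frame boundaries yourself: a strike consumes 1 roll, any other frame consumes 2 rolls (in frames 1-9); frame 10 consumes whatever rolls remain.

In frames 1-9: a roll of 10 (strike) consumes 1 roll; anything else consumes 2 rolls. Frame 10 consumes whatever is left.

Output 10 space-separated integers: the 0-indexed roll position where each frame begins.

Frame 1 starts at roll index 0: roll=10 (strike), consumes 1 roll
Frame 2 starts at roll index 1: rolls=7,3 (sum=10), consumes 2 rolls
Frame 3 starts at roll index 3: rolls=6,3 (sum=9), consumes 2 rolls
Frame 4 starts at roll index 5: rolls=0,5 (sum=5), consumes 2 rolls
Frame 5 starts at roll index 7: roll=10 (strike), consumes 1 roll
Frame 6 starts at roll index 8: rolls=4,2 (sum=6), consumes 2 rolls
Frame 7 starts at roll index 10: rolls=1,1 (sum=2), consumes 2 rolls
Frame 8 starts at roll index 12: rolls=4,1 (sum=5), consumes 2 rolls
Frame 9 starts at roll index 14: rolls=7,2 (sum=9), consumes 2 rolls
Frame 10 starts at roll index 16: 3 remaining rolls

Answer: 0 1 3 5 7 8 10 12 14 16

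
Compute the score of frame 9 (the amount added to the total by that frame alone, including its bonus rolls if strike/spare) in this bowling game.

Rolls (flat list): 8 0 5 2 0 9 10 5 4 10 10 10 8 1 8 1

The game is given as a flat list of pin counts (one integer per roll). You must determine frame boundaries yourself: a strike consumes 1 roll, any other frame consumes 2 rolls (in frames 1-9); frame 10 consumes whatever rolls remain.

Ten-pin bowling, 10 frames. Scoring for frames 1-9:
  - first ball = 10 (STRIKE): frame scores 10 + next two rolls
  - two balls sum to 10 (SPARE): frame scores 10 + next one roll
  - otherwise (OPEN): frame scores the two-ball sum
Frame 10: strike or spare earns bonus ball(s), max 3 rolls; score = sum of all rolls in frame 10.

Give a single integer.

Frame 1: OPEN (8+0=8). Cumulative: 8
Frame 2: OPEN (5+2=7). Cumulative: 15
Frame 3: OPEN (0+9=9). Cumulative: 24
Frame 4: STRIKE. 10 + next two rolls (5+4) = 19. Cumulative: 43
Frame 5: OPEN (5+4=9). Cumulative: 52
Frame 6: STRIKE. 10 + next two rolls (10+10) = 30. Cumulative: 82
Frame 7: STRIKE. 10 + next two rolls (10+8) = 28. Cumulative: 110
Frame 8: STRIKE. 10 + next two rolls (8+1) = 19. Cumulative: 129
Frame 9: OPEN (8+1=9). Cumulative: 138
Frame 10: OPEN. Sum of all frame-10 rolls (8+1) = 9. Cumulative: 147

Answer: 9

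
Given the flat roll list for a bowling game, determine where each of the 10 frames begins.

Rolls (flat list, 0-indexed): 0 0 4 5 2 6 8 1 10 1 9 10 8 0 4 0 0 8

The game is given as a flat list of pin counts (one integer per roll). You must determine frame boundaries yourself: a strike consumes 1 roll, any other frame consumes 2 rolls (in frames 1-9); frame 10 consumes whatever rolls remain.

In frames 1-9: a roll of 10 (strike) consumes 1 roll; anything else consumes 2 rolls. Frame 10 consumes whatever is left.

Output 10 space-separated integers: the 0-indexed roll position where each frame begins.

Frame 1 starts at roll index 0: rolls=0,0 (sum=0), consumes 2 rolls
Frame 2 starts at roll index 2: rolls=4,5 (sum=9), consumes 2 rolls
Frame 3 starts at roll index 4: rolls=2,6 (sum=8), consumes 2 rolls
Frame 4 starts at roll index 6: rolls=8,1 (sum=9), consumes 2 rolls
Frame 5 starts at roll index 8: roll=10 (strike), consumes 1 roll
Frame 6 starts at roll index 9: rolls=1,9 (sum=10), consumes 2 rolls
Frame 7 starts at roll index 11: roll=10 (strike), consumes 1 roll
Frame 8 starts at roll index 12: rolls=8,0 (sum=8), consumes 2 rolls
Frame 9 starts at roll index 14: rolls=4,0 (sum=4), consumes 2 rolls
Frame 10 starts at roll index 16: 2 remaining rolls

Answer: 0 2 4 6 8 9 11 12 14 16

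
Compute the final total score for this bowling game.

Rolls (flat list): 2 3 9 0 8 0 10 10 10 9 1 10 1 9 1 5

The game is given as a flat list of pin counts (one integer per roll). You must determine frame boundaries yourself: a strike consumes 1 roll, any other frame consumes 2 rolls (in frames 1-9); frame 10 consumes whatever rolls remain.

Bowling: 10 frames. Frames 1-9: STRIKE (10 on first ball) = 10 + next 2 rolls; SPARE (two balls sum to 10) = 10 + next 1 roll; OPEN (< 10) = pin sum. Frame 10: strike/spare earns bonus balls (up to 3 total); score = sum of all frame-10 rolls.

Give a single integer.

Frame 1: OPEN (2+3=5). Cumulative: 5
Frame 2: OPEN (9+0=9). Cumulative: 14
Frame 3: OPEN (8+0=8). Cumulative: 22
Frame 4: STRIKE. 10 + next two rolls (10+10) = 30. Cumulative: 52
Frame 5: STRIKE. 10 + next two rolls (10+9) = 29. Cumulative: 81
Frame 6: STRIKE. 10 + next two rolls (9+1) = 20. Cumulative: 101
Frame 7: SPARE (9+1=10). 10 + next roll (10) = 20. Cumulative: 121
Frame 8: STRIKE. 10 + next two rolls (1+9) = 20. Cumulative: 141
Frame 9: SPARE (1+9=10). 10 + next roll (1) = 11. Cumulative: 152
Frame 10: OPEN. Sum of all frame-10 rolls (1+5) = 6. Cumulative: 158

Answer: 158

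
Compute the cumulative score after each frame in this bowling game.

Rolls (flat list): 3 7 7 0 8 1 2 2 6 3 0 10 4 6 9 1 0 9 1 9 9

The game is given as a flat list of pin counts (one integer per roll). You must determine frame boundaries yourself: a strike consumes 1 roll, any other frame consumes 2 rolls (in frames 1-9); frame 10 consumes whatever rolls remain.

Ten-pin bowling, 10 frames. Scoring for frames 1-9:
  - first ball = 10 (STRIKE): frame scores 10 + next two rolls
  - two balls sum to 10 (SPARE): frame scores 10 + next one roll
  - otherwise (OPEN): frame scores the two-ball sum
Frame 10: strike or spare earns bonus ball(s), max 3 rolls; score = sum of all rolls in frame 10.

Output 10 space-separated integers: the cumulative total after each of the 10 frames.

Answer: 17 24 33 37 46 60 79 89 98 117

Derivation:
Frame 1: SPARE (3+7=10). 10 + next roll (7) = 17. Cumulative: 17
Frame 2: OPEN (7+0=7). Cumulative: 24
Frame 3: OPEN (8+1=9). Cumulative: 33
Frame 4: OPEN (2+2=4). Cumulative: 37
Frame 5: OPEN (6+3=9). Cumulative: 46
Frame 6: SPARE (0+10=10). 10 + next roll (4) = 14. Cumulative: 60
Frame 7: SPARE (4+6=10). 10 + next roll (9) = 19. Cumulative: 79
Frame 8: SPARE (9+1=10). 10 + next roll (0) = 10. Cumulative: 89
Frame 9: OPEN (0+9=9). Cumulative: 98
Frame 10: SPARE. Sum of all frame-10 rolls (1+9+9) = 19. Cumulative: 117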